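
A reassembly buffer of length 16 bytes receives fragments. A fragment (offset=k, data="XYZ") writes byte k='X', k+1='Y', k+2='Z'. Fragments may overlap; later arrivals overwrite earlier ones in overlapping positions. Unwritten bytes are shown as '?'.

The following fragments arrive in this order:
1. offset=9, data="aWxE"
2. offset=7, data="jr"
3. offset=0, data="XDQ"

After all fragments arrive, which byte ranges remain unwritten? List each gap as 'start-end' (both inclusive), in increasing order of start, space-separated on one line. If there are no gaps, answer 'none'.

Answer: 3-6 13-15

Derivation:
Fragment 1: offset=9 len=4
Fragment 2: offset=7 len=2
Fragment 3: offset=0 len=3
Gaps: 3-6 13-15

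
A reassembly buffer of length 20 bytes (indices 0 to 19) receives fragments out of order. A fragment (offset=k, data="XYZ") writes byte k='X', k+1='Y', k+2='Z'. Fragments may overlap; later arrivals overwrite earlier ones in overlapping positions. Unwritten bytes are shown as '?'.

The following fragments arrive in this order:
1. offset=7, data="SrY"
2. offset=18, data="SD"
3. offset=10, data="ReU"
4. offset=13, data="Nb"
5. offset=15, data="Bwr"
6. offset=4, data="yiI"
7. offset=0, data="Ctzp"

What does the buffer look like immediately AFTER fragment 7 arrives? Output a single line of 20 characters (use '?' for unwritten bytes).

Fragment 1: offset=7 data="SrY" -> buffer=???????SrY??????????
Fragment 2: offset=18 data="SD" -> buffer=???????SrY????????SD
Fragment 3: offset=10 data="ReU" -> buffer=???????SrYReU?????SD
Fragment 4: offset=13 data="Nb" -> buffer=???????SrYReUNb???SD
Fragment 5: offset=15 data="Bwr" -> buffer=???????SrYReUNbBwrSD
Fragment 6: offset=4 data="yiI" -> buffer=????yiISrYReUNbBwrSD
Fragment 7: offset=0 data="Ctzp" -> buffer=CtzpyiISrYReUNbBwrSD

Answer: CtzpyiISrYReUNbBwrSD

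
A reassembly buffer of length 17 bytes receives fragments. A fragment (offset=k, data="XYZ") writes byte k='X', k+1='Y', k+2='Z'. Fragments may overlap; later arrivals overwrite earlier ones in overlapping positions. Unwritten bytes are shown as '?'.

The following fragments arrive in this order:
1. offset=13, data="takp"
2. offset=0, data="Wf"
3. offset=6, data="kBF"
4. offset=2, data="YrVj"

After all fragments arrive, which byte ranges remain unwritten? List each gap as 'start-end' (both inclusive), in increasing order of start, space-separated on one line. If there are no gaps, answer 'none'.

Answer: 9-12

Derivation:
Fragment 1: offset=13 len=4
Fragment 2: offset=0 len=2
Fragment 3: offset=6 len=3
Fragment 4: offset=2 len=4
Gaps: 9-12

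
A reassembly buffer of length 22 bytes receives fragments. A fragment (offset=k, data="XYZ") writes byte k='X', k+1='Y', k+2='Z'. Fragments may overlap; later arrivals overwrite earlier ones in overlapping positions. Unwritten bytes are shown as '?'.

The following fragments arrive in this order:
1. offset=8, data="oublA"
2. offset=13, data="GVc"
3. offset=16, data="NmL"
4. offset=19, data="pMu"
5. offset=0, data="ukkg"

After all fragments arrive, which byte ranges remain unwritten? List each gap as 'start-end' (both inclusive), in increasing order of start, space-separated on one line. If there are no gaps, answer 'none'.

Fragment 1: offset=8 len=5
Fragment 2: offset=13 len=3
Fragment 3: offset=16 len=3
Fragment 4: offset=19 len=3
Fragment 5: offset=0 len=4
Gaps: 4-7

Answer: 4-7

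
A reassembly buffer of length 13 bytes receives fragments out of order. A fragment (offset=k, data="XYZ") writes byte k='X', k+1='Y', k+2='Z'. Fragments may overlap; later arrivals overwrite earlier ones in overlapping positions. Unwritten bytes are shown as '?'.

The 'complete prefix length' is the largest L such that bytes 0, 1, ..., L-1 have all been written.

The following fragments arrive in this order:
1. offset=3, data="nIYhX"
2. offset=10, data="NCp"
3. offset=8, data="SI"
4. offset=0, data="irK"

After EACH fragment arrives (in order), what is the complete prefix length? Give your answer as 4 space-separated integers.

Fragment 1: offset=3 data="nIYhX" -> buffer=???nIYhX????? -> prefix_len=0
Fragment 2: offset=10 data="NCp" -> buffer=???nIYhX??NCp -> prefix_len=0
Fragment 3: offset=8 data="SI" -> buffer=???nIYhXSINCp -> prefix_len=0
Fragment 4: offset=0 data="irK" -> buffer=irKnIYhXSINCp -> prefix_len=13

Answer: 0 0 0 13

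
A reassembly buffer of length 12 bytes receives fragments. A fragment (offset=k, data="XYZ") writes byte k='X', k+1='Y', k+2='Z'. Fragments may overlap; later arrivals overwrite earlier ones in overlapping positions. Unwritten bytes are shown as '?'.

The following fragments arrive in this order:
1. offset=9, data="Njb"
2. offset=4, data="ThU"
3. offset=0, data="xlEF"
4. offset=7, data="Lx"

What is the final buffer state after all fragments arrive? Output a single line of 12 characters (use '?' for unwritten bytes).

Answer: xlEFThULxNjb

Derivation:
Fragment 1: offset=9 data="Njb" -> buffer=?????????Njb
Fragment 2: offset=4 data="ThU" -> buffer=????ThU??Njb
Fragment 3: offset=0 data="xlEF" -> buffer=xlEFThU??Njb
Fragment 4: offset=7 data="Lx" -> buffer=xlEFThULxNjb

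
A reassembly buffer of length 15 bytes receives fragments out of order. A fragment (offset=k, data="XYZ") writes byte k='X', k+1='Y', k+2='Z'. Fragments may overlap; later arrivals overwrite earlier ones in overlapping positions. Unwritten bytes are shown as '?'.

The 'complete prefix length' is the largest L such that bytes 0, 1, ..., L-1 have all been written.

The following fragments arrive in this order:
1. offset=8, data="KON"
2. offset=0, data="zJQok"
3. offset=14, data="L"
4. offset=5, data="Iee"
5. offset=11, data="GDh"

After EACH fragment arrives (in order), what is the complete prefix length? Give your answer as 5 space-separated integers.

Answer: 0 5 5 11 15

Derivation:
Fragment 1: offset=8 data="KON" -> buffer=????????KON???? -> prefix_len=0
Fragment 2: offset=0 data="zJQok" -> buffer=zJQok???KON???? -> prefix_len=5
Fragment 3: offset=14 data="L" -> buffer=zJQok???KON???L -> prefix_len=5
Fragment 4: offset=5 data="Iee" -> buffer=zJQokIeeKON???L -> prefix_len=11
Fragment 5: offset=11 data="GDh" -> buffer=zJQokIeeKONGDhL -> prefix_len=15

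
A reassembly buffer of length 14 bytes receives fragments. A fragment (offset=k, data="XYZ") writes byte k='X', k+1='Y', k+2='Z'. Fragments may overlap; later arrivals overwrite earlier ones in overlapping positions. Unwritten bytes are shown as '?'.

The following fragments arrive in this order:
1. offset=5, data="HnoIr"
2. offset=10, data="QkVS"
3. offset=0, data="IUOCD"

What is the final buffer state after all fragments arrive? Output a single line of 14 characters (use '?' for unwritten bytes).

Fragment 1: offset=5 data="HnoIr" -> buffer=?????HnoIr????
Fragment 2: offset=10 data="QkVS" -> buffer=?????HnoIrQkVS
Fragment 3: offset=0 data="IUOCD" -> buffer=IUOCDHnoIrQkVS

Answer: IUOCDHnoIrQkVS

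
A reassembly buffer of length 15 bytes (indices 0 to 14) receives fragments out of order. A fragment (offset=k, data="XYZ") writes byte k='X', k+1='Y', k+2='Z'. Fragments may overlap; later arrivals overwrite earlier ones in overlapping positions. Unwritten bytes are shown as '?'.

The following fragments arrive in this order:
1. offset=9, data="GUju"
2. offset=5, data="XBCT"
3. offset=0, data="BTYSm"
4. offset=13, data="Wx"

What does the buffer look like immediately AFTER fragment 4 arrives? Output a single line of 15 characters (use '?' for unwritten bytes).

Answer: BTYSmXBCTGUjuWx

Derivation:
Fragment 1: offset=9 data="GUju" -> buffer=?????????GUju??
Fragment 2: offset=5 data="XBCT" -> buffer=?????XBCTGUju??
Fragment 3: offset=0 data="BTYSm" -> buffer=BTYSmXBCTGUju??
Fragment 4: offset=13 data="Wx" -> buffer=BTYSmXBCTGUjuWx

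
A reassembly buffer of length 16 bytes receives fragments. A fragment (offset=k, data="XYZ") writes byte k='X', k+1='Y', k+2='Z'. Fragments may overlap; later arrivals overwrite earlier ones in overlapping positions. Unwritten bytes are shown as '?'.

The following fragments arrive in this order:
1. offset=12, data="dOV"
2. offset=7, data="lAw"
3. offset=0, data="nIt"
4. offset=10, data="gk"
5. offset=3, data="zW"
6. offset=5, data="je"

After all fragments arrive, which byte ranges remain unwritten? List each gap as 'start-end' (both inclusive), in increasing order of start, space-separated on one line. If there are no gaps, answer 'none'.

Fragment 1: offset=12 len=3
Fragment 2: offset=7 len=3
Fragment 3: offset=0 len=3
Fragment 4: offset=10 len=2
Fragment 5: offset=3 len=2
Fragment 6: offset=5 len=2
Gaps: 15-15

Answer: 15-15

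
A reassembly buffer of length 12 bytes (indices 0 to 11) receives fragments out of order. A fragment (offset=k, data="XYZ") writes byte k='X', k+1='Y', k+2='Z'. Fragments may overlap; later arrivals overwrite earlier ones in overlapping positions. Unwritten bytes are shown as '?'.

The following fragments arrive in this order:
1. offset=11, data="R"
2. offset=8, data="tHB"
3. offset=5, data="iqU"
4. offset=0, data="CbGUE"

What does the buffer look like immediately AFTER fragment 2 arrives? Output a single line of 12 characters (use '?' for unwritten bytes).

Fragment 1: offset=11 data="R" -> buffer=???????????R
Fragment 2: offset=8 data="tHB" -> buffer=????????tHBR

Answer: ????????tHBR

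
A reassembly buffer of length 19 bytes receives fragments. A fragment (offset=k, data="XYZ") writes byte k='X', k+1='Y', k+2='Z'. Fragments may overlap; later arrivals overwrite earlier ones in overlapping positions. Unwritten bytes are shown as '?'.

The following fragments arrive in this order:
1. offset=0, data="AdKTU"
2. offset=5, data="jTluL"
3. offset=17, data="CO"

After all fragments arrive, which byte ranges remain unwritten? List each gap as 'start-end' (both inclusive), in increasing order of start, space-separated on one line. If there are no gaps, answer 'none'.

Fragment 1: offset=0 len=5
Fragment 2: offset=5 len=5
Fragment 3: offset=17 len=2
Gaps: 10-16

Answer: 10-16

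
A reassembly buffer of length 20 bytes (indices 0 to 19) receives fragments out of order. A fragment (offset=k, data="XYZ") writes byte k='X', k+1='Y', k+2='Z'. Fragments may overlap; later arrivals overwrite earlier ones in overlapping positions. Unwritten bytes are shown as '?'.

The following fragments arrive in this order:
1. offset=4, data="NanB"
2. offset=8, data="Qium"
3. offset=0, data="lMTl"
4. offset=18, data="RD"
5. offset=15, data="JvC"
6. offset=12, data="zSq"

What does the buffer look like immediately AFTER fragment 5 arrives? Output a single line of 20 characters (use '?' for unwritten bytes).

Answer: lMTlNanBQium???JvCRD

Derivation:
Fragment 1: offset=4 data="NanB" -> buffer=????NanB????????????
Fragment 2: offset=8 data="Qium" -> buffer=????NanBQium????????
Fragment 3: offset=0 data="lMTl" -> buffer=lMTlNanBQium????????
Fragment 4: offset=18 data="RD" -> buffer=lMTlNanBQium??????RD
Fragment 5: offset=15 data="JvC" -> buffer=lMTlNanBQium???JvCRD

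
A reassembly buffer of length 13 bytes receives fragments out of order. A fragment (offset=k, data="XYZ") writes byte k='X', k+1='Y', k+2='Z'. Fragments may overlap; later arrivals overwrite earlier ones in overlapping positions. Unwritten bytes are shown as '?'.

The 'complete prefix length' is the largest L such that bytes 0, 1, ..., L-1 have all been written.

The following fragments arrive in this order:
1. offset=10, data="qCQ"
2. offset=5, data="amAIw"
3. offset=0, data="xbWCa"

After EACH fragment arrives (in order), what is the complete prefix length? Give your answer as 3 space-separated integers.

Answer: 0 0 13

Derivation:
Fragment 1: offset=10 data="qCQ" -> buffer=??????????qCQ -> prefix_len=0
Fragment 2: offset=5 data="amAIw" -> buffer=?????amAIwqCQ -> prefix_len=0
Fragment 3: offset=0 data="xbWCa" -> buffer=xbWCaamAIwqCQ -> prefix_len=13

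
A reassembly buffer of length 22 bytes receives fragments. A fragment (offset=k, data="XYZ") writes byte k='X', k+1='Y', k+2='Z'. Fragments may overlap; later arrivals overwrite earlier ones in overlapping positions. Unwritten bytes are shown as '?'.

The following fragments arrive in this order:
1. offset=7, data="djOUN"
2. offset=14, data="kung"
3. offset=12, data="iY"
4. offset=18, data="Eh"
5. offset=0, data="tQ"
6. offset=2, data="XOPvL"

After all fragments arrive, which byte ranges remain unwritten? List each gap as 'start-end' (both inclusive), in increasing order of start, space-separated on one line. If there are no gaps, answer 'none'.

Fragment 1: offset=7 len=5
Fragment 2: offset=14 len=4
Fragment 3: offset=12 len=2
Fragment 4: offset=18 len=2
Fragment 5: offset=0 len=2
Fragment 6: offset=2 len=5
Gaps: 20-21

Answer: 20-21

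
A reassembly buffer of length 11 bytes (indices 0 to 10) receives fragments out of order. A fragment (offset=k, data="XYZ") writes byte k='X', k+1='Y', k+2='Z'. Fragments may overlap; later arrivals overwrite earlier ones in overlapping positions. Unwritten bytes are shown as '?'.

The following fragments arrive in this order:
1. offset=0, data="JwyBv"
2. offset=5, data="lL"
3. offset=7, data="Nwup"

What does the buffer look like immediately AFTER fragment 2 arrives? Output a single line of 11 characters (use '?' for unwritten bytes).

Fragment 1: offset=0 data="JwyBv" -> buffer=JwyBv??????
Fragment 2: offset=5 data="lL" -> buffer=JwyBvlL????

Answer: JwyBvlL????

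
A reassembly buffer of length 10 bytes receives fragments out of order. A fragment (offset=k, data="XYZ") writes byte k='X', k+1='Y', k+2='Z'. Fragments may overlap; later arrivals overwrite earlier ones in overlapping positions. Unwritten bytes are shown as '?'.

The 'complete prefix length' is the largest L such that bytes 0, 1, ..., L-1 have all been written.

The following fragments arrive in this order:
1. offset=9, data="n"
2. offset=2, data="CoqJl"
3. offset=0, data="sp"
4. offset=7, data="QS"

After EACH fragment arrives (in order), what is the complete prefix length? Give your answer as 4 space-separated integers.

Fragment 1: offset=9 data="n" -> buffer=?????????n -> prefix_len=0
Fragment 2: offset=2 data="CoqJl" -> buffer=??CoqJl??n -> prefix_len=0
Fragment 3: offset=0 data="sp" -> buffer=spCoqJl??n -> prefix_len=7
Fragment 4: offset=7 data="QS" -> buffer=spCoqJlQSn -> prefix_len=10

Answer: 0 0 7 10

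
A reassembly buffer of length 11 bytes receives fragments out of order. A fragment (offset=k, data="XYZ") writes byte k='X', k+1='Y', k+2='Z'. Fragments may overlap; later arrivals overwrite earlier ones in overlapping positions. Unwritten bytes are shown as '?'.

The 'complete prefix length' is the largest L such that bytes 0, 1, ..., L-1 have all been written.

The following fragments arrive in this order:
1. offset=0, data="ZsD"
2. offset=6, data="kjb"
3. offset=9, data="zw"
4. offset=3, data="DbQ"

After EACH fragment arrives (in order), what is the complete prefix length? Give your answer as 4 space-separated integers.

Fragment 1: offset=0 data="ZsD" -> buffer=ZsD???????? -> prefix_len=3
Fragment 2: offset=6 data="kjb" -> buffer=ZsD???kjb?? -> prefix_len=3
Fragment 3: offset=9 data="zw" -> buffer=ZsD???kjbzw -> prefix_len=3
Fragment 4: offset=3 data="DbQ" -> buffer=ZsDDbQkjbzw -> prefix_len=11

Answer: 3 3 3 11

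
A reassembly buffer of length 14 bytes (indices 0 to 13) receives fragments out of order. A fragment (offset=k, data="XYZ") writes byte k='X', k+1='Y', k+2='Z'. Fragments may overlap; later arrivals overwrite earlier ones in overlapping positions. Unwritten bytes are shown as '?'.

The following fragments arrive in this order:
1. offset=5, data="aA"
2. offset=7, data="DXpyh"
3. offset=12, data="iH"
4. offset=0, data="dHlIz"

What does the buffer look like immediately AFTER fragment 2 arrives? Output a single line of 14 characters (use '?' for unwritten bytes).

Answer: ?????aADXpyh??

Derivation:
Fragment 1: offset=5 data="aA" -> buffer=?????aA???????
Fragment 2: offset=7 data="DXpyh" -> buffer=?????aADXpyh??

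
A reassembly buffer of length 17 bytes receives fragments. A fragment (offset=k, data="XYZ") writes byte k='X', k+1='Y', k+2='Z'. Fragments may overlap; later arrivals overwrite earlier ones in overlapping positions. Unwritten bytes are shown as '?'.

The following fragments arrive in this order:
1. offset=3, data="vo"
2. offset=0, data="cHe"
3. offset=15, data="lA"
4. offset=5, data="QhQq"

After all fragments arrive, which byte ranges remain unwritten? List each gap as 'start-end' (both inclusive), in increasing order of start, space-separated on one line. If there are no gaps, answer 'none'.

Fragment 1: offset=3 len=2
Fragment 2: offset=0 len=3
Fragment 3: offset=15 len=2
Fragment 4: offset=5 len=4
Gaps: 9-14

Answer: 9-14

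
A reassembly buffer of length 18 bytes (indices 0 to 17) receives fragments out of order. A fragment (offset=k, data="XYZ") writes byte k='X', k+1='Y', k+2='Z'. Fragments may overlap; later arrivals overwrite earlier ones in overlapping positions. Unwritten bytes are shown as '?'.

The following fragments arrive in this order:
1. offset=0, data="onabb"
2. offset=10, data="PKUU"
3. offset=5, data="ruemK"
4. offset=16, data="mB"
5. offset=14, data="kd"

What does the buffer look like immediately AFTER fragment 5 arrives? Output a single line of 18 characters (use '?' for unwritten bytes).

Answer: onabbruemKPKUUkdmB

Derivation:
Fragment 1: offset=0 data="onabb" -> buffer=onabb?????????????
Fragment 2: offset=10 data="PKUU" -> buffer=onabb?????PKUU????
Fragment 3: offset=5 data="ruemK" -> buffer=onabbruemKPKUU????
Fragment 4: offset=16 data="mB" -> buffer=onabbruemKPKUU??mB
Fragment 5: offset=14 data="kd" -> buffer=onabbruemKPKUUkdmB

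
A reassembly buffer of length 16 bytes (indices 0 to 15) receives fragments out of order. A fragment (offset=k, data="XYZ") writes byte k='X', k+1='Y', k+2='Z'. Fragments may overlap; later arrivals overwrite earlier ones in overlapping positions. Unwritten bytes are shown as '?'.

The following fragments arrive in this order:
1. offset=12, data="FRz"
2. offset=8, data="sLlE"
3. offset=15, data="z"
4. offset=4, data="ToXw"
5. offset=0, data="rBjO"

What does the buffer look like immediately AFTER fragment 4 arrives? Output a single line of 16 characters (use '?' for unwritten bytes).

Fragment 1: offset=12 data="FRz" -> buffer=????????????FRz?
Fragment 2: offset=8 data="sLlE" -> buffer=????????sLlEFRz?
Fragment 3: offset=15 data="z" -> buffer=????????sLlEFRzz
Fragment 4: offset=4 data="ToXw" -> buffer=????ToXwsLlEFRzz

Answer: ????ToXwsLlEFRzz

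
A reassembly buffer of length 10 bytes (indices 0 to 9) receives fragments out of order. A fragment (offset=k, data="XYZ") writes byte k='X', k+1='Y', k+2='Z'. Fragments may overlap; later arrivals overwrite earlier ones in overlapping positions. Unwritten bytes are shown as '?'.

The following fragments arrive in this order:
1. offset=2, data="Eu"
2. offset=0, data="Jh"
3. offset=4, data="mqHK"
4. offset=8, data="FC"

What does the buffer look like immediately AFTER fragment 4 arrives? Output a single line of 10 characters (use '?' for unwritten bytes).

Answer: JhEumqHKFC

Derivation:
Fragment 1: offset=2 data="Eu" -> buffer=??Eu??????
Fragment 2: offset=0 data="Jh" -> buffer=JhEu??????
Fragment 3: offset=4 data="mqHK" -> buffer=JhEumqHK??
Fragment 4: offset=8 data="FC" -> buffer=JhEumqHKFC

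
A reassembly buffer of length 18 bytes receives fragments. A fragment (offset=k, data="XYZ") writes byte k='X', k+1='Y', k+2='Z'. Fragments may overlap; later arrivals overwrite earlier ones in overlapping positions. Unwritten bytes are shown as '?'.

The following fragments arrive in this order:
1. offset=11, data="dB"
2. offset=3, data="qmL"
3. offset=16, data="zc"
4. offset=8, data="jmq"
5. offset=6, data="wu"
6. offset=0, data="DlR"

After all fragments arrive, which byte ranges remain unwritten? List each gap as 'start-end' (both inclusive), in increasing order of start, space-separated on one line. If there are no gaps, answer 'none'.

Answer: 13-15

Derivation:
Fragment 1: offset=11 len=2
Fragment 2: offset=3 len=3
Fragment 3: offset=16 len=2
Fragment 4: offset=8 len=3
Fragment 5: offset=6 len=2
Fragment 6: offset=0 len=3
Gaps: 13-15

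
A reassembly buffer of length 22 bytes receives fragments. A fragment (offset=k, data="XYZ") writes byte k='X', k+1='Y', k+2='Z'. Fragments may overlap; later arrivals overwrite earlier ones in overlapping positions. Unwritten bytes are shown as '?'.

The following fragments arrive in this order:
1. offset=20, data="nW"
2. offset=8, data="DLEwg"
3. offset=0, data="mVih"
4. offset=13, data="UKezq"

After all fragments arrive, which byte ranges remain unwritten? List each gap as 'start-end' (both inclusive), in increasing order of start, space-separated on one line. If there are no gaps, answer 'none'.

Fragment 1: offset=20 len=2
Fragment 2: offset=8 len=5
Fragment 3: offset=0 len=4
Fragment 4: offset=13 len=5
Gaps: 4-7 18-19

Answer: 4-7 18-19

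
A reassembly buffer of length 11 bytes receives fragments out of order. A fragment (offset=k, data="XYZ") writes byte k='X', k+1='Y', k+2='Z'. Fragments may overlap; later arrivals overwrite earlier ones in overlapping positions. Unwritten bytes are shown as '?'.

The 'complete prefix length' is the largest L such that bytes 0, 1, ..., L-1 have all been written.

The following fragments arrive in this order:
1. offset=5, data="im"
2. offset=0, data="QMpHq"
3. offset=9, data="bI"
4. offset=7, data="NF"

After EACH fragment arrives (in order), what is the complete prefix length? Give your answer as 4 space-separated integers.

Answer: 0 7 7 11

Derivation:
Fragment 1: offset=5 data="im" -> buffer=?????im???? -> prefix_len=0
Fragment 2: offset=0 data="QMpHq" -> buffer=QMpHqim???? -> prefix_len=7
Fragment 3: offset=9 data="bI" -> buffer=QMpHqim??bI -> prefix_len=7
Fragment 4: offset=7 data="NF" -> buffer=QMpHqimNFbI -> prefix_len=11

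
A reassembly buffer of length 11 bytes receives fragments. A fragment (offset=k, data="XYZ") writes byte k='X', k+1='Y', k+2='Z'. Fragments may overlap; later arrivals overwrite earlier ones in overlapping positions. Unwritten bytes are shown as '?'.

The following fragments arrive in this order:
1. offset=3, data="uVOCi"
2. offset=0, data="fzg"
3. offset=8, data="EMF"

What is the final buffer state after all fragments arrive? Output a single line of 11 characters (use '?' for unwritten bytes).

Fragment 1: offset=3 data="uVOCi" -> buffer=???uVOCi???
Fragment 2: offset=0 data="fzg" -> buffer=fzguVOCi???
Fragment 3: offset=8 data="EMF" -> buffer=fzguVOCiEMF

Answer: fzguVOCiEMF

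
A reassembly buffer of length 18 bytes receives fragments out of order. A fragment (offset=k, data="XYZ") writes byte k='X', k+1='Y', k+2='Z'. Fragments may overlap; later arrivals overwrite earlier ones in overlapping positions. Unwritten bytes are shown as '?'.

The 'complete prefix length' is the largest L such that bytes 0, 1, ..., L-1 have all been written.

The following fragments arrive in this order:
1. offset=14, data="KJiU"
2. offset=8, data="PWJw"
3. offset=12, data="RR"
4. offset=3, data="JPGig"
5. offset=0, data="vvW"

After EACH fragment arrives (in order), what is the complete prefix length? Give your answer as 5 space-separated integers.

Answer: 0 0 0 0 18

Derivation:
Fragment 1: offset=14 data="KJiU" -> buffer=??????????????KJiU -> prefix_len=0
Fragment 2: offset=8 data="PWJw" -> buffer=????????PWJw??KJiU -> prefix_len=0
Fragment 3: offset=12 data="RR" -> buffer=????????PWJwRRKJiU -> prefix_len=0
Fragment 4: offset=3 data="JPGig" -> buffer=???JPGigPWJwRRKJiU -> prefix_len=0
Fragment 5: offset=0 data="vvW" -> buffer=vvWJPGigPWJwRRKJiU -> prefix_len=18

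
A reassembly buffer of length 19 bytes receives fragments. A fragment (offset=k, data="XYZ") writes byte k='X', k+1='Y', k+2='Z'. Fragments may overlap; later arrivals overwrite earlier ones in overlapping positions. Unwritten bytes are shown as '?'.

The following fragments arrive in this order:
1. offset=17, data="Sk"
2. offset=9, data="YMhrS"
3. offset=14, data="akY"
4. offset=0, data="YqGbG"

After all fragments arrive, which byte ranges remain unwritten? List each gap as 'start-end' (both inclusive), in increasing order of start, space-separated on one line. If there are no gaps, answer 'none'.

Fragment 1: offset=17 len=2
Fragment 2: offset=9 len=5
Fragment 3: offset=14 len=3
Fragment 4: offset=0 len=5
Gaps: 5-8

Answer: 5-8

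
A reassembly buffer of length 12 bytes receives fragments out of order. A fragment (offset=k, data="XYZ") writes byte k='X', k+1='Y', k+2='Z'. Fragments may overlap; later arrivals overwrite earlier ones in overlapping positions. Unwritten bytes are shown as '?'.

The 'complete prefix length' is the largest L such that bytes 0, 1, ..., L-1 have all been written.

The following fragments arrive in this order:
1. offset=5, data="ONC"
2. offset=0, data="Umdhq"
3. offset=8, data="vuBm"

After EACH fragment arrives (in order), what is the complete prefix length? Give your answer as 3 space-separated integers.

Answer: 0 8 12

Derivation:
Fragment 1: offset=5 data="ONC" -> buffer=?????ONC???? -> prefix_len=0
Fragment 2: offset=0 data="Umdhq" -> buffer=UmdhqONC???? -> prefix_len=8
Fragment 3: offset=8 data="vuBm" -> buffer=UmdhqONCvuBm -> prefix_len=12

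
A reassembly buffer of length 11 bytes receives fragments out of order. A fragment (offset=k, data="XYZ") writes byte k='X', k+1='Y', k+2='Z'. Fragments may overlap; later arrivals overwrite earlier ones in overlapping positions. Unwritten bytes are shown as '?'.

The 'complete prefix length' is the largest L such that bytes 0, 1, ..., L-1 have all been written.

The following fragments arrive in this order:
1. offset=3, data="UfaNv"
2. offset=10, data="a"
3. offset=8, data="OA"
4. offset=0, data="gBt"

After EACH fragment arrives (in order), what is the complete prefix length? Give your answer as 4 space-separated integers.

Fragment 1: offset=3 data="UfaNv" -> buffer=???UfaNv??? -> prefix_len=0
Fragment 2: offset=10 data="a" -> buffer=???UfaNv??a -> prefix_len=0
Fragment 3: offset=8 data="OA" -> buffer=???UfaNvOAa -> prefix_len=0
Fragment 4: offset=0 data="gBt" -> buffer=gBtUfaNvOAa -> prefix_len=11

Answer: 0 0 0 11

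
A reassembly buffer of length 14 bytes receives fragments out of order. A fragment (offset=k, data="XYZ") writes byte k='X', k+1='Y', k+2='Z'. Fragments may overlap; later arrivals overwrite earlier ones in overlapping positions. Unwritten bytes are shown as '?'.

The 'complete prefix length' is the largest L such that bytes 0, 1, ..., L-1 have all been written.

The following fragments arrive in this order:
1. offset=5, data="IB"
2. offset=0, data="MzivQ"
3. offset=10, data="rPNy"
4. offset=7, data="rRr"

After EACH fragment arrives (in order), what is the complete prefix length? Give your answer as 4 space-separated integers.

Fragment 1: offset=5 data="IB" -> buffer=?????IB??????? -> prefix_len=0
Fragment 2: offset=0 data="MzivQ" -> buffer=MzivQIB??????? -> prefix_len=7
Fragment 3: offset=10 data="rPNy" -> buffer=MzivQIB???rPNy -> prefix_len=7
Fragment 4: offset=7 data="rRr" -> buffer=MzivQIBrRrrPNy -> prefix_len=14

Answer: 0 7 7 14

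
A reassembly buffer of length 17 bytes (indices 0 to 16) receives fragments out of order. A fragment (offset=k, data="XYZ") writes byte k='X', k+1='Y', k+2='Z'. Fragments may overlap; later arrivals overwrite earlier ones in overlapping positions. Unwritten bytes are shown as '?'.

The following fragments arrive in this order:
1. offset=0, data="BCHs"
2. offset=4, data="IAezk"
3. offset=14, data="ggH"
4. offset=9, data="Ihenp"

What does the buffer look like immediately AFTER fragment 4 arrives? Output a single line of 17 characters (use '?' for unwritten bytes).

Fragment 1: offset=0 data="BCHs" -> buffer=BCHs?????????????
Fragment 2: offset=4 data="IAezk" -> buffer=BCHsIAezk????????
Fragment 3: offset=14 data="ggH" -> buffer=BCHsIAezk?????ggH
Fragment 4: offset=9 data="Ihenp" -> buffer=BCHsIAezkIhenpggH

Answer: BCHsIAezkIhenpggH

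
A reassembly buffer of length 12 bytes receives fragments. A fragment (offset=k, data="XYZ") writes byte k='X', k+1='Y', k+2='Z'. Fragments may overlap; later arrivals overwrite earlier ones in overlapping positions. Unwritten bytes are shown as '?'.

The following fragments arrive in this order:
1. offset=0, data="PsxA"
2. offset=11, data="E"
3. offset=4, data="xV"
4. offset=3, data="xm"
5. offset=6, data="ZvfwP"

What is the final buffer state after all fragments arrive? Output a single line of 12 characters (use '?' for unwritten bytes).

Answer: PsxxmVZvfwPE

Derivation:
Fragment 1: offset=0 data="PsxA" -> buffer=PsxA????????
Fragment 2: offset=11 data="E" -> buffer=PsxA???????E
Fragment 3: offset=4 data="xV" -> buffer=PsxAxV?????E
Fragment 4: offset=3 data="xm" -> buffer=PsxxmV?????E
Fragment 5: offset=6 data="ZvfwP" -> buffer=PsxxmVZvfwPE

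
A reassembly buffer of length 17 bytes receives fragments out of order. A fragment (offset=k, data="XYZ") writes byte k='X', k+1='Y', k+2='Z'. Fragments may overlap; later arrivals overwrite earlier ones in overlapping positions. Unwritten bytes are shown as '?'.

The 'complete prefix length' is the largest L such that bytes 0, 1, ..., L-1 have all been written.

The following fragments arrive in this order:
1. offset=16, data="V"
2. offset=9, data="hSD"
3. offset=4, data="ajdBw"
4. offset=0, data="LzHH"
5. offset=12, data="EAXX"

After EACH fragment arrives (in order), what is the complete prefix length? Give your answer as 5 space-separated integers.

Answer: 0 0 0 12 17

Derivation:
Fragment 1: offset=16 data="V" -> buffer=????????????????V -> prefix_len=0
Fragment 2: offset=9 data="hSD" -> buffer=?????????hSD????V -> prefix_len=0
Fragment 3: offset=4 data="ajdBw" -> buffer=????ajdBwhSD????V -> prefix_len=0
Fragment 4: offset=0 data="LzHH" -> buffer=LzHHajdBwhSD????V -> prefix_len=12
Fragment 5: offset=12 data="EAXX" -> buffer=LzHHajdBwhSDEAXXV -> prefix_len=17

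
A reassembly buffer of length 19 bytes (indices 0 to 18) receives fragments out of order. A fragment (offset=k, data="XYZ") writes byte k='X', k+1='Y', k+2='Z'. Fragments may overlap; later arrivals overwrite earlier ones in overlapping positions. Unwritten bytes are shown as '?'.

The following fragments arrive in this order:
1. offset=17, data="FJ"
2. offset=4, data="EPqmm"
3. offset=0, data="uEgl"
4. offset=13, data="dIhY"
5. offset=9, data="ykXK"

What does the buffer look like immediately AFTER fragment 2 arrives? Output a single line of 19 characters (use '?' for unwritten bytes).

Answer: ????EPqmm????????FJ

Derivation:
Fragment 1: offset=17 data="FJ" -> buffer=?????????????????FJ
Fragment 2: offset=4 data="EPqmm" -> buffer=????EPqmm????????FJ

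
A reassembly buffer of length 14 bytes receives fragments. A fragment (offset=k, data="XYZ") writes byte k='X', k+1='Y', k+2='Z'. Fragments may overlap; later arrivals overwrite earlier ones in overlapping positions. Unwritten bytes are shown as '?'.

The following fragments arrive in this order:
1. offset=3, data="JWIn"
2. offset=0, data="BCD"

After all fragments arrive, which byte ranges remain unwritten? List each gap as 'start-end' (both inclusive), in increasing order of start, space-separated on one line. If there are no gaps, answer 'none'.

Answer: 7-13

Derivation:
Fragment 1: offset=3 len=4
Fragment 2: offset=0 len=3
Gaps: 7-13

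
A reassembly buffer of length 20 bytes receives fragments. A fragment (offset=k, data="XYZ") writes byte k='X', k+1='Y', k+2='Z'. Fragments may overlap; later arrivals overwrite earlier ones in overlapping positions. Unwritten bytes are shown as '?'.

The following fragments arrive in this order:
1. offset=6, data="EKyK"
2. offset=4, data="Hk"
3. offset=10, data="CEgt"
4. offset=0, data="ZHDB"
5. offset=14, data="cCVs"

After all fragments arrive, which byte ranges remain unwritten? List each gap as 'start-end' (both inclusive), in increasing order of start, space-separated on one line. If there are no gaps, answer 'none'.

Fragment 1: offset=6 len=4
Fragment 2: offset=4 len=2
Fragment 3: offset=10 len=4
Fragment 4: offset=0 len=4
Fragment 5: offset=14 len=4
Gaps: 18-19

Answer: 18-19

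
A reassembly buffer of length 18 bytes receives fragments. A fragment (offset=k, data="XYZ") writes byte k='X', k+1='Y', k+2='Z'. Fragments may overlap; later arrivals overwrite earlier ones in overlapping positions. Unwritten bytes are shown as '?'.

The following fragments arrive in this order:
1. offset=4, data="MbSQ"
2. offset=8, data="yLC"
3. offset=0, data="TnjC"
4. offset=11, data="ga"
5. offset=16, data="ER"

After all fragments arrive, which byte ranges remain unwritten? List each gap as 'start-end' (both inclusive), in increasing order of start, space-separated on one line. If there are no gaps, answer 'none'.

Answer: 13-15

Derivation:
Fragment 1: offset=4 len=4
Fragment 2: offset=8 len=3
Fragment 3: offset=0 len=4
Fragment 4: offset=11 len=2
Fragment 5: offset=16 len=2
Gaps: 13-15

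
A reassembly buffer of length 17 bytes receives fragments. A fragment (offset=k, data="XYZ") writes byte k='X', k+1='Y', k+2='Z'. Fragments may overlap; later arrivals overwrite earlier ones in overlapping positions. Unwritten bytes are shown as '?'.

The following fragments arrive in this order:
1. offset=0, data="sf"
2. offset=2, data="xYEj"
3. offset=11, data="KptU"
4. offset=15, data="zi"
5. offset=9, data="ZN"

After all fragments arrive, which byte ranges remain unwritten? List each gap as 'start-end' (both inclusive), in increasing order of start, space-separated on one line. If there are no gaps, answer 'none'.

Fragment 1: offset=0 len=2
Fragment 2: offset=2 len=4
Fragment 3: offset=11 len=4
Fragment 4: offset=15 len=2
Fragment 5: offset=9 len=2
Gaps: 6-8

Answer: 6-8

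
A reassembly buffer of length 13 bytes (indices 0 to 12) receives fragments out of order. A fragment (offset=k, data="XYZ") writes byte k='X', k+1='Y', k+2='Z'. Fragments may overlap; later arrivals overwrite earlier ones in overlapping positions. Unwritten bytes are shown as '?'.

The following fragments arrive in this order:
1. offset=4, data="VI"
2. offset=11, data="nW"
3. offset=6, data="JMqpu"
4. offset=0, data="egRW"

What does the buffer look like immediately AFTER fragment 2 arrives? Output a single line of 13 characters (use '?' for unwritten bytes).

Answer: ????VI?????nW

Derivation:
Fragment 1: offset=4 data="VI" -> buffer=????VI???????
Fragment 2: offset=11 data="nW" -> buffer=????VI?????nW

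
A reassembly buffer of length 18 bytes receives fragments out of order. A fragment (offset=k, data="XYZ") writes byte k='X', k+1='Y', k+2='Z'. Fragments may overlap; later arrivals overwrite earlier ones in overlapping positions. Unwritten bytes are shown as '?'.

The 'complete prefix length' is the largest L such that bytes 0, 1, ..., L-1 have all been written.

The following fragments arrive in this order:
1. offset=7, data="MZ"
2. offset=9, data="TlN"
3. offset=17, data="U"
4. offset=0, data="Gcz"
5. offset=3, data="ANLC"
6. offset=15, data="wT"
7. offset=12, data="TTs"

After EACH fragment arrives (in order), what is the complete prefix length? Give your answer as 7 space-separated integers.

Answer: 0 0 0 3 12 12 18

Derivation:
Fragment 1: offset=7 data="MZ" -> buffer=???????MZ????????? -> prefix_len=0
Fragment 2: offset=9 data="TlN" -> buffer=???????MZTlN?????? -> prefix_len=0
Fragment 3: offset=17 data="U" -> buffer=???????MZTlN?????U -> prefix_len=0
Fragment 4: offset=0 data="Gcz" -> buffer=Gcz????MZTlN?????U -> prefix_len=3
Fragment 5: offset=3 data="ANLC" -> buffer=GczANLCMZTlN?????U -> prefix_len=12
Fragment 6: offset=15 data="wT" -> buffer=GczANLCMZTlN???wTU -> prefix_len=12
Fragment 7: offset=12 data="TTs" -> buffer=GczANLCMZTlNTTswTU -> prefix_len=18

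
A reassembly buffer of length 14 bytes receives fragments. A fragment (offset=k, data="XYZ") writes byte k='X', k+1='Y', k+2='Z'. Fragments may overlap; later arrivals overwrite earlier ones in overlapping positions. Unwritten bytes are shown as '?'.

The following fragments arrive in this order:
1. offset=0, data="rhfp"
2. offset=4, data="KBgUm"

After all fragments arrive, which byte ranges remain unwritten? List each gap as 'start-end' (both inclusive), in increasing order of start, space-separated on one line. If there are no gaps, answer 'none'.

Fragment 1: offset=0 len=4
Fragment 2: offset=4 len=5
Gaps: 9-13

Answer: 9-13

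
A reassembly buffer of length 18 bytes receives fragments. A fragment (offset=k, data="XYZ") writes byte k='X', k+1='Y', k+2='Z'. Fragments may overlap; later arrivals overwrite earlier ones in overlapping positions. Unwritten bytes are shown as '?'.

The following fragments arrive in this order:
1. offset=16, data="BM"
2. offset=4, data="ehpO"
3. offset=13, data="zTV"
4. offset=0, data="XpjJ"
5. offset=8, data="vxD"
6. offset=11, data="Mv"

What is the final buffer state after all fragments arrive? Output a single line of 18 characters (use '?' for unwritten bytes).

Fragment 1: offset=16 data="BM" -> buffer=????????????????BM
Fragment 2: offset=4 data="ehpO" -> buffer=????ehpO????????BM
Fragment 3: offset=13 data="zTV" -> buffer=????ehpO?????zTVBM
Fragment 4: offset=0 data="XpjJ" -> buffer=XpjJehpO?????zTVBM
Fragment 5: offset=8 data="vxD" -> buffer=XpjJehpOvxD??zTVBM
Fragment 6: offset=11 data="Mv" -> buffer=XpjJehpOvxDMvzTVBM

Answer: XpjJehpOvxDMvzTVBM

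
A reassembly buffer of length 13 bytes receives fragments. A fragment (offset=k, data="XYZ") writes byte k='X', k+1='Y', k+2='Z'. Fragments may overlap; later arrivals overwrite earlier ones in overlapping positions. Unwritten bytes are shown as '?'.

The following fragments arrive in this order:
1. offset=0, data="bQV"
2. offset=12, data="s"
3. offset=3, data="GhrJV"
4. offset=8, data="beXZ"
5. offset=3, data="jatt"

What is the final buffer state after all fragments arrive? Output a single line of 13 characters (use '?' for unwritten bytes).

Fragment 1: offset=0 data="bQV" -> buffer=bQV??????????
Fragment 2: offset=12 data="s" -> buffer=bQV?????????s
Fragment 3: offset=3 data="GhrJV" -> buffer=bQVGhrJV????s
Fragment 4: offset=8 data="beXZ" -> buffer=bQVGhrJVbeXZs
Fragment 5: offset=3 data="jatt" -> buffer=bQVjattVbeXZs

Answer: bQVjattVbeXZs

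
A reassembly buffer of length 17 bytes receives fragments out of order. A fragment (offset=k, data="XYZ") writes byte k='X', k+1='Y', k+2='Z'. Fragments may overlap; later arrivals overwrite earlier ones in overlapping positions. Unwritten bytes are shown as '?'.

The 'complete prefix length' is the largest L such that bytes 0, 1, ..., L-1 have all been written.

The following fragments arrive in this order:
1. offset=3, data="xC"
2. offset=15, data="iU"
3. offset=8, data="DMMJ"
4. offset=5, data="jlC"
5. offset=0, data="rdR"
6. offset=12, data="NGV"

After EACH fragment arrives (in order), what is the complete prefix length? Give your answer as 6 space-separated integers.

Fragment 1: offset=3 data="xC" -> buffer=???xC???????????? -> prefix_len=0
Fragment 2: offset=15 data="iU" -> buffer=???xC??????????iU -> prefix_len=0
Fragment 3: offset=8 data="DMMJ" -> buffer=???xC???DMMJ???iU -> prefix_len=0
Fragment 4: offset=5 data="jlC" -> buffer=???xCjlCDMMJ???iU -> prefix_len=0
Fragment 5: offset=0 data="rdR" -> buffer=rdRxCjlCDMMJ???iU -> prefix_len=12
Fragment 6: offset=12 data="NGV" -> buffer=rdRxCjlCDMMJNGViU -> prefix_len=17

Answer: 0 0 0 0 12 17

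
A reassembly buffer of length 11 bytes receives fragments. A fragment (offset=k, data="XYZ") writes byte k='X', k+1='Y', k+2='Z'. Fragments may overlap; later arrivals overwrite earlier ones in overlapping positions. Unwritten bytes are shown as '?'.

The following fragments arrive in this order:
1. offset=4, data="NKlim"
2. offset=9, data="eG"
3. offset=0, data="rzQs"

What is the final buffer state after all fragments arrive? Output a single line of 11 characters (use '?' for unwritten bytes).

Fragment 1: offset=4 data="NKlim" -> buffer=????NKlim??
Fragment 2: offset=9 data="eG" -> buffer=????NKlimeG
Fragment 3: offset=0 data="rzQs" -> buffer=rzQsNKlimeG

Answer: rzQsNKlimeG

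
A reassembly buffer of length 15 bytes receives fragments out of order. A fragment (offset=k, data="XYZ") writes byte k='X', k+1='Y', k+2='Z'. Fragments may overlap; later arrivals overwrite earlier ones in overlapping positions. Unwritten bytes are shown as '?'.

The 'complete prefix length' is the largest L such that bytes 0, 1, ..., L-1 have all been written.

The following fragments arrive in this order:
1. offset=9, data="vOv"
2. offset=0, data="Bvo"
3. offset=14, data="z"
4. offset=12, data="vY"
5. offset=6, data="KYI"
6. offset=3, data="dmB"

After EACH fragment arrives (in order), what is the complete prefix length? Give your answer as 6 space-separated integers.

Answer: 0 3 3 3 3 15

Derivation:
Fragment 1: offset=9 data="vOv" -> buffer=?????????vOv??? -> prefix_len=0
Fragment 2: offset=0 data="Bvo" -> buffer=Bvo??????vOv??? -> prefix_len=3
Fragment 3: offset=14 data="z" -> buffer=Bvo??????vOv??z -> prefix_len=3
Fragment 4: offset=12 data="vY" -> buffer=Bvo??????vOvvYz -> prefix_len=3
Fragment 5: offset=6 data="KYI" -> buffer=Bvo???KYIvOvvYz -> prefix_len=3
Fragment 6: offset=3 data="dmB" -> buffer=BvodmBKYIvOvvYz -> prefix_len=15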